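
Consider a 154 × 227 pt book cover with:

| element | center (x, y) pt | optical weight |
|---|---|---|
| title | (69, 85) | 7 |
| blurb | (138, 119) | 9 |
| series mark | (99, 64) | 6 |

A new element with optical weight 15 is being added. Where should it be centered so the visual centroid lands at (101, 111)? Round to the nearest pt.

(95, 137)

After adding the new element, total weight = 7 + 9 + 6 + 15 = 37.
x: need Σw·x = 37·101 = 3737. Existing = 7·69 + 9·138 + 6·99 = 2319. Remainder 1418 / 15 ≈ 94.53.
y: need Σw·y = 37·111 = 4107. Existing = 7·85 + 9·119 + 6·64 = 2050. Remainder 2057 / 15 ≈ 137.13.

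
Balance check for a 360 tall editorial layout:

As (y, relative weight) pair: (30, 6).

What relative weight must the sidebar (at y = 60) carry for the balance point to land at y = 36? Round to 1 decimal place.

w ≈ 1.5

Known: weight 6 with moment 6·30 = 180.
Balance at y = 36 requires (180 + w·60) / (6 + w) = 36.
So w = (36·6 − 180)/(60 − 36) = 36/24 ≈ 1.50.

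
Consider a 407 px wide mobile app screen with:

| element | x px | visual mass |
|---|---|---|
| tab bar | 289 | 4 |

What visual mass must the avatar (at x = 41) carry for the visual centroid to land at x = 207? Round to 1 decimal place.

w ≈ 2.0

The single fixed element contributes weight 4, moment 4·289 = 1156.
Balance at x = 207 requires (1156 + w·41) / (4 + w) = 207.
Solving: w = (207·4 − 1156) / (41 − 207) = -328 / -166 ≈ 1.98.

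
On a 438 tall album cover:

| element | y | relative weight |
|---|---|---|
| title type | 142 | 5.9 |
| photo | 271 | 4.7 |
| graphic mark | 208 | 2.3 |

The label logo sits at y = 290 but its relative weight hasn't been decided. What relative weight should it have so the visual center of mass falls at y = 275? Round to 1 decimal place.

Known weights sum to 5.9 + 4.7 + 2.3 = 12.9; their moment is 5.9·142 + 4.7·271 + 2.3·208 = 2589.9.
Balance at y = 275 requires (2589.9 + w·290) / (12.9 + w) = 275.
So w = (275·12.9 − 2589.9)/(290 − 275) = 957.6/15 ≈ 63.84.

w ≈ 63.8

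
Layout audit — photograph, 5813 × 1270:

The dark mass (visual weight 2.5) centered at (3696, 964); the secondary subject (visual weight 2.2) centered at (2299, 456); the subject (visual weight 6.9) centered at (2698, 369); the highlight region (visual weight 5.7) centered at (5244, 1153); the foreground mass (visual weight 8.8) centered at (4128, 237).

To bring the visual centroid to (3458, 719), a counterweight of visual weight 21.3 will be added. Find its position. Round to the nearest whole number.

(3041, 914)

With the counterweight, Σw becomes 2.5 + 2.2 + 6.9 + 5.7 + 8.8 + 21.3 = 47.4.
Along x: (99131.2 + 21.3·x) / 47.4 = 3458 (existing moment 2.5·3696 + 2.2·2299 + 6.9·2698 + 5.7·5244 + 8.8·4128 = 99131.2) ⇒ x = (163909.2 − 99131.2) / 21.3 ≈ 3041.22.
Along y: (14617.0 + 21.3·y) / 47.4 = 719 (existing moment 2.5·964 + 2.2·456 + 6.9·369 + 5.7·1153 + 8.8·237 = 14617.0) ⇒ y = (34080.6 − 14617.0) / 21.3 ≈ 913.78.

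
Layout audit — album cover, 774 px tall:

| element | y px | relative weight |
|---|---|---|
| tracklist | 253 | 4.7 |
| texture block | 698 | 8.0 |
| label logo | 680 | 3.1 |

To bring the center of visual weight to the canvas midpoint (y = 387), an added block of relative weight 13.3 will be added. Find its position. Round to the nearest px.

y ≈ 179

With the added block, Σw becomes 4.7 + 8.0 + 3.1 + 13.3 = 29.1.
y: need Σw·y = 29.1·387 = 11261.7. Existing = 4.7·253 + 8.0·698 + 3.1·680 = 8881.1. Remainder 2380.6 / 13.3 ≈ 178.99.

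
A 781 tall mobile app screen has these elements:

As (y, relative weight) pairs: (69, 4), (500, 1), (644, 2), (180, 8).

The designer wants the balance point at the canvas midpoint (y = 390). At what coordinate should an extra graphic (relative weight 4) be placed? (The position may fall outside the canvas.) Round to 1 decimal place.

New total weight: (4 + 1 + 2 + 8) + 4 = 19.
y: target moment 19×390 = 7410; current 4·69 + 1·500 + 2·644 + 8·180 = 3504; the extra graphic supplies 3906, so y = 3906/4 ≈ 976.50.

y ≈ 976.5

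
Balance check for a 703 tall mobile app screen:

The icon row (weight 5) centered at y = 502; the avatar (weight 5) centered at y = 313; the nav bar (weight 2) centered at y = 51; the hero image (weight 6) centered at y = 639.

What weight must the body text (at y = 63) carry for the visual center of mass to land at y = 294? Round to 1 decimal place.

w ≈ 11.8

Known weights sum to 5 + 5 + 2 + 6 = 18; their moment is 5·502 + 5·313 + 2·51 + 6·639 = 8011.
Balance at y = 294 requires (8011 + w·63) / (18 + w) = 294.
So w = (294·18 − 8011)/(63 − 294) = -2719/-231 ≈ 11.77.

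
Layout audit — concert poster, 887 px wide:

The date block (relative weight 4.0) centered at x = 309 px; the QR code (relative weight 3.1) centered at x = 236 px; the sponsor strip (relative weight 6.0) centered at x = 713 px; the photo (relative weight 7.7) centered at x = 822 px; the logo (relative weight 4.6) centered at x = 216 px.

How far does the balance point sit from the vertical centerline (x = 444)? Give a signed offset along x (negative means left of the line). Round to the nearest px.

Weights sum to 4.0 + 3.1 + 6.0 + 7.7 + 4.6 = 25.4.
x: (4.0·309 + 3.1·236 + 6.0·713 + 7.7·822 + 4.6·216) / 25.4 = 13568.6 / 25.4 ≈ 534.20
Against x = 444, that's 534.20 − 444 = 90.20.

≈ 90 px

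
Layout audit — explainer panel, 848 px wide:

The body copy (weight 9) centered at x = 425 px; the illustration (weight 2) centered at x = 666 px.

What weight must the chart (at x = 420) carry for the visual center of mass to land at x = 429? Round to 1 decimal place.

w ≈ 48.7

Existing Σw = 11 (9 + 2); existing moment 9·425 + 2·666 = 5157.
For the centroid to hit 429: (5157 + w·420) / (11 + w) = 429.
So w = (429·11 − 5157)/(420 − 429) = -438/-9 ≈ 48.67.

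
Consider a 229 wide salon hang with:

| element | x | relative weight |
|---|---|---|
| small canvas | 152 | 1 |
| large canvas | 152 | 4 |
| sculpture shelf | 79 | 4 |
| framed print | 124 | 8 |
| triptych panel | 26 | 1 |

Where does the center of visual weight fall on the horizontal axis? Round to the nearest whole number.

Total weight = 1 + 4 + 4 + 8 + 1 = 18.
Σw·x = 1·152 + 4·152 + 4·79 + 8·124 + 1·26 = 2094, so x̄ = 2094/18 ≈ 116.33.

x ≈ 116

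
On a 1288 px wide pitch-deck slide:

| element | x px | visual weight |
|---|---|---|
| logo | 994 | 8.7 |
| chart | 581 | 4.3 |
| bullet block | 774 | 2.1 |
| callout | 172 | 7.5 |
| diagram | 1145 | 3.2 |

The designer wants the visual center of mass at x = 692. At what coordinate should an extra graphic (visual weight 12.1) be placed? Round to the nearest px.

x ≈ 703

After adding the extra graphic, total weight = 8.7 + 4.3 + 2.1 + 7.5 + 3.2 + 12.1 = 37.9.
Along x: (17725.5 + 12.1·x) / 37.9 = 692 (existing moment 8.7·994 + 4.3·581 + 2.1·774 + 7.5·172 + 3.2·1145 = 17725.5) ⇒ x = (26226.8 − 17725.5) / 12.1 ≈ 702.59.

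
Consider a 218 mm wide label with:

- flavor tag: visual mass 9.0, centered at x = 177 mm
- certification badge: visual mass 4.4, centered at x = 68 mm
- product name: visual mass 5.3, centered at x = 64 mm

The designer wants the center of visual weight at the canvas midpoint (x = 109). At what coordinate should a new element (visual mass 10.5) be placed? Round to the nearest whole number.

With the new element, Σw becomes 9.0 + 4.4 + 5.3 + 10.5 = 29.2.
Along x: (2231.4 + 10.5·x) / 29.2 = 109 (existing moment 9.0·177 + 4.4·68 + 5.3·64 = 2231.4) ⇒ x = (3182.8 − 2231.4) / 10.5 ≈ 90.61.

x ≈ 91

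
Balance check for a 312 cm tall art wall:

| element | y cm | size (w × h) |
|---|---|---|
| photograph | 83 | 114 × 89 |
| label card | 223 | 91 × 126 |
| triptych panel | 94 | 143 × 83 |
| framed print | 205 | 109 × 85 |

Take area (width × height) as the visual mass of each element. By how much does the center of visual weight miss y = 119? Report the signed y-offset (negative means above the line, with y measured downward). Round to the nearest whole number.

≈ 31 cm

Taking area as weight: photograph 114·89 = 10146, label card 91·126 = 11466, triptych panel 143·83 = 11869, framed print 109·85 = 9265. Sum 42746.
y: (10146·83 + 11466·223 + 11869·94 + 9265·205) / 42746 = 6414047 / 42746 ≈ 150.05
Offset from y = 119: 150.05 − 119 ≈ 31.05.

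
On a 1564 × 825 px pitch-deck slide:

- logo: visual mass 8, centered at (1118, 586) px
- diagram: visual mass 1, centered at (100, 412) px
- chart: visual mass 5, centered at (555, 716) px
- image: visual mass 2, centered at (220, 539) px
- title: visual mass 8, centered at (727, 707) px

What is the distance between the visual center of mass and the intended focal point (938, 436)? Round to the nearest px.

≈ 277 px

Σw = 8 + 1 + 5 + 2 + 8 = 24.
x-moment: 8·1118 + 1·100 + 5·555 + 2·220 + 8·727 = 18075; centroid 18075/24 ≈ 753.12.
y-moment: 8·586 + 1·412 + 5·716 + 2·539 + 8·707 = 15414; centroid 15414/24 ≈ 642.25.
Offset from (938, 436): Δx ≈ -184.88, Δy ≈ 206.25; distance = √(Δx² + Δy²) ≈ 276.98.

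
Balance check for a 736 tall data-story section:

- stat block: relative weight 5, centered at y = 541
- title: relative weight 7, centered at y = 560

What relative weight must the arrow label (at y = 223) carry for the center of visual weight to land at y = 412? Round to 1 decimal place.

Fixed elements: Σw = 5 + 7 = 12, Σw·y = 5·541 + 7·560 = 6625.
Set Σw·y/Σw = 412: (6625 + 223w) = 412·(12 + w).
Rearranging, w·(223 − 412) = 412·12 − 6625 = -1681, so w ≈ -1681/-189 = 8.89.

w ≈ 8.9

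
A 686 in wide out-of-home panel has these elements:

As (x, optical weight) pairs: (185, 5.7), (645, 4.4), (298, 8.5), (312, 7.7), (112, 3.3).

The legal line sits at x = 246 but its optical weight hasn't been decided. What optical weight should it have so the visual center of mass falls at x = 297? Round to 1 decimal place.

w ≈ 8.0

Known weights sum to 5.7 + 4.4 + 8.5 + 7.7 + 3.3 = 29.6; their moment is 5.7·185 + 4.4·645 + 8.5·298 + 7.7·312 + 3.3·112 = 9197.5.
Balance at x = 297 requires (9197.5 + w·246) / (29.6 + w) = 297.
Rearranging, w·(246 − 297) = 297·29.6 − 9197.5 = -406.3, so w ≈ -406.3/-51 = 7.97.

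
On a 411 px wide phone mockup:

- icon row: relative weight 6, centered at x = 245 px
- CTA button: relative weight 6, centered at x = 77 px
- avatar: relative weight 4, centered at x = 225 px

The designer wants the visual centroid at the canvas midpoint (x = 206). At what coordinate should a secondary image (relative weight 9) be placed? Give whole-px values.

New total weight: (6 + 6 + 4) + 9 = 25.
Along x: (2832 + 9·x) / 25 = 206 (existing moment 6·245 + 6·77 + 4·225 = 2832) ⇒ x = (5150 − 2832) / 9 ≈ 257.56.

x ≈ 258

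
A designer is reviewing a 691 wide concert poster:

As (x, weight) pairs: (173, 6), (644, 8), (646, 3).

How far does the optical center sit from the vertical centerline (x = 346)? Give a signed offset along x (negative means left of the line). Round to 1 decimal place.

≈ 132.1

Weights sum to 6 + 8 + 3 = 17.
x: (6·173 + 8·644 + 3·646) / 17 = 8128 / 17 ≈ 478.12
Difference: 478.12 − 346 ≈ 132.12.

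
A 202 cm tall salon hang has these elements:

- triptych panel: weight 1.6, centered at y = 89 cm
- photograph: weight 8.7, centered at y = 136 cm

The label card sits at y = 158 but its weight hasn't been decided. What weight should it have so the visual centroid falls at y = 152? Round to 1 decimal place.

Known weights sum to 1.6 + 8.7 = 10.3; their moment is 1.6·89 + 8.7·136 = 1325.6.
For the centroid to hit 152: (1325.6 + w·158) / (10.3 + w) = 152.
Rearranging, w·(158 − 152) = 152·10.3 − 1325.6 = 240.0, so w ≈ 240.0/6 = 40.00.

w ≈ 40.0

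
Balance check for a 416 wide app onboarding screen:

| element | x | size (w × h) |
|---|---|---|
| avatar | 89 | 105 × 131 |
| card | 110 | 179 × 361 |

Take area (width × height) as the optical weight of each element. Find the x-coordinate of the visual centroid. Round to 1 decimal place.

Taking area as weight: avatar 105·131 = 13755, card 179·361 = 64619. Sum 78374.
Σw·x = 13755·89 + 64619·110 = 8332285, so x̄ = 8332285/78374 ≈ 106.31.

x ≈ 106.3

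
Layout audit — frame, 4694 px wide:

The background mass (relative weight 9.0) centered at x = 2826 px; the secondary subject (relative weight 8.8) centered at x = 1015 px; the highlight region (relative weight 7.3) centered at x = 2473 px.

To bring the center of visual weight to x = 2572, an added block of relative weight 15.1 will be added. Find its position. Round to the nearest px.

x ≈ 3376

After adding the added block, total weight = 9.0 + 8.8 + 7.3 + 15.1 = 40.2.
Along x: (52418.9 + 15.1·x) / 40.2 = 2572 (existing moment 9.0·2826 + 8.8·1015 + 7.3·2473 = 52418.9) ⇒ x = (103394.4 − 52418.9) / 15.1 ≈ 3375.86.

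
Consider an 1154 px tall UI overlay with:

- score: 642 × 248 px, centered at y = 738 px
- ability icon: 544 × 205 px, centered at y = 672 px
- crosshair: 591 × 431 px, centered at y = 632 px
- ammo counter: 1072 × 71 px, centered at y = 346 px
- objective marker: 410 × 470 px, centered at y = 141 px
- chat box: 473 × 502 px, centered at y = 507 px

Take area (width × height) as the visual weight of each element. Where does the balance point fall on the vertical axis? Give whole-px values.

y ≈ 511

Taking area as weight: score 642·248 = 159216, ability icon 544·205 = 111520, crosshair 591·431 = 254721, ammo counter 1072·71 = 76112, objective marker 410·470 = 192700, chat box 473·502 = 237446. Sum 1031715.
y: moment 527317094 / weight 1031715 ≈ 511.11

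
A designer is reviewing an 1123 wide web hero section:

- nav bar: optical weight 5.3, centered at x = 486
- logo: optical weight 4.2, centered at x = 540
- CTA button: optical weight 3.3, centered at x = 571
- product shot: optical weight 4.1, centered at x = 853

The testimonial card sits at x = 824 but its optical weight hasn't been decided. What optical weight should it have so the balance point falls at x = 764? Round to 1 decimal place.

Fixed elements: Σw = 5.3 + 4.2 + 3.3 + 4.1 = 16.9, Σw·x = 5.3·486 + 4.2·540 + 3.3·571 + 4.1·853 = 10225.4.
Set Σw·x/Σw = 764: (10225.4 + 824w) = 764·(16.9 + w).
Rearranging, w·(824 − 764) = 764·16.9 − 10225.4 = 2686.2, so w ≈ 2686.2/60 = 44.77.

w ≈ 44.8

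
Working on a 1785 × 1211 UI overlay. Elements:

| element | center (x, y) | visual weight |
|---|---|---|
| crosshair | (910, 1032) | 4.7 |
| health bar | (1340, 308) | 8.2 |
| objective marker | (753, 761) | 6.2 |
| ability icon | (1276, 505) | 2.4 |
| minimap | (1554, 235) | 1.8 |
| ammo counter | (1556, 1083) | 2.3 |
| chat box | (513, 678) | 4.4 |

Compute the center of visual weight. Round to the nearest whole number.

(1054, 640)

Weights sum to 4.7 + 8.2 + 6.2 + 2.4 + 1.8 + 2.3 + 4.4 = 30.0.
x: moment 31629.2 / weight 30.0 ≈ 1054.31
Σw·y = 19203.3; ȳ = 19203.3/30.0 ≈ 640.11.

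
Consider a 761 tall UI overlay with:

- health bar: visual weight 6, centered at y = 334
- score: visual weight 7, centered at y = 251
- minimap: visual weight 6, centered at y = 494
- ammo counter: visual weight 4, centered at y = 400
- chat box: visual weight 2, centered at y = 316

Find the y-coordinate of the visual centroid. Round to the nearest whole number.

Total weight = 6 + 7 + 6 + 4 + 2 = 25.
Σw·y = 6·334 + 7·251 + 6·494 + 4·400 + 2·316 = 8957, so ȳ = 8957/25 ≈ 358.28.

y ≈ 358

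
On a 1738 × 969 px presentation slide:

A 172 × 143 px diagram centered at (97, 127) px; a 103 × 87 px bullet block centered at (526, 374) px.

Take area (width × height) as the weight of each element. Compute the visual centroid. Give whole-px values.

Areas: diagram 172·143 = 24596, bullet block 103·87 = 8961. Total weight = 33557.
x-moment: 24596·97 + 8961·526 = 7099298; centroid 7099298/33557 ≈ 211.56.
y-moment: 24596·127 + 8961·374 = 6475106; centroid 6475106/33557 ≈ 192.96.

(212, 193)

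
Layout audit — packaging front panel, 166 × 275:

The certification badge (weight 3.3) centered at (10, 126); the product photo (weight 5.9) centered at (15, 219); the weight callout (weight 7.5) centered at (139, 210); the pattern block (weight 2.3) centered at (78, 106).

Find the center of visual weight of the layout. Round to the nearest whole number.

(71, 186)

Σw = 3.3 + 5.9 + 7.5 + 2.3 = 19.0.
x: (3.3·10 + 5.9·15 + 7.5·139 + 2.3·78) / 19.0 = 1343.4 / 19.0 ≈ 70.71
y: (3.3·126 + 5.9·219 + 7.5·210 + 2.3·106) / 19.0 = 3526.7 / 19.0 ≈ 185.62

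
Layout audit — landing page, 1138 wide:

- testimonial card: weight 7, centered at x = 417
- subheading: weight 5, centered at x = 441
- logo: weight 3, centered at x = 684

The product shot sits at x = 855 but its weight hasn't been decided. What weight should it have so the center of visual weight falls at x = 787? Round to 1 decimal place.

w ≈ 68.1

Fixed elements: Σw = 7 + 5 + 3 = 15, Σw·x = 7·417 + 5·441 + 3·684 = 7176.
Balance at x = 787 requires (7176 + w·855) / (15 + w) = 787.
So w = (787·15 − 7176)/(855 − 787) = 4629/68 ≈ 68.07.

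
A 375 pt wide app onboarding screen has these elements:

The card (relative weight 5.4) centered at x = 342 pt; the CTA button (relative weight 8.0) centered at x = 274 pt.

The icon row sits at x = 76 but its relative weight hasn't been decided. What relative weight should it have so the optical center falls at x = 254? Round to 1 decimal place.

w ≈ 3.6

Known weights sum to 5.4 + 8.0 = 13.4; their moment is 5.4·342 + 8.0·274 = 4038.8.
For the centroid to hit 254: (4038.8 + w·76) / (13.4 + w) = 254.
Solving: w = (254·13.4 − 4038.8) / (76 − 254) = -635.2 / -178 ≈ 3.57.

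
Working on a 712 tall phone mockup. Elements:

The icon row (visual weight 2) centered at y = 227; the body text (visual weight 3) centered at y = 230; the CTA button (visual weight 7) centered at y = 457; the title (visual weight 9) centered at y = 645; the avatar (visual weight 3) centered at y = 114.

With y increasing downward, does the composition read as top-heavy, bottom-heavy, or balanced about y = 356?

Total weight = 2 + 3 + 7 + 9 + 3 = 24.
y: (2·227 + 3·230 + 7·457 + 9·645 + 3·114) / 24 = 10490 / 24 ≈ 437.08
437.1 vs midline 356 → bottom-heavy.

bottom-heavy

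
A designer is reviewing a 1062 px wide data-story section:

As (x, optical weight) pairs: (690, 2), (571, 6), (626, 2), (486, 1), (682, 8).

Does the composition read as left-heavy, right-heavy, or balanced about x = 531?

right-heavy

Total weight = 2 + 6 + 2 + 1 + 8 = 19.
x: (2·690 + 6·571 + 2·626 + 1·486 + 8·682) / 19 = 12000 / 19 ≈ 631.58
631.6 vs midline 531 → right-heavy.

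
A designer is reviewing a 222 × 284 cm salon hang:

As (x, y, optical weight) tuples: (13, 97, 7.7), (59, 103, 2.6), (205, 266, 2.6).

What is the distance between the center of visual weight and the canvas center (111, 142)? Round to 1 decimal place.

≈ 51.0 cm

Total weight = 7.7 + 2.6 + 2.6 = 12.9.
x-moment: 7.7·13 + 2.6·59 + 2.6·205 = 786.5; centroid 786.5/12.9 ≈ 60.97.
y-moment: 7.7·97 + 2.6·103 + 2.6·266 = 1706.3; centroid 1706.3/12.9 ≈ 132.27.
From (111, 142): dx = -50.03, dy = -9.73, so the distance is √(dx²+dy²) ≈ 50.97.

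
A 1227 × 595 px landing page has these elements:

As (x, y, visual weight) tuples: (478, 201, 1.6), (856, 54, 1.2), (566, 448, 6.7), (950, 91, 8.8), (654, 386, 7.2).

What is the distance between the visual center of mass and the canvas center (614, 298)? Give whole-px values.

≈ 120 px

Σw = 1.6 + 1.2 + 6.7 + 8.8 + 7.2 = 25.5.
x-moment: 1.6·478 + 1.2·856 + 6.7·566 + 8.8·950 + 7.2·654 = 18653.0; centroid 18653.0/25.5 ≈ 731.49.
y-moment: 1.6·201 + 1.2·54 + 6.7·448 + 8.8·91 + 7.2·386 = 6968.0; centroid 6968.0/25.5 ≈ 273.25.
From (614, 298): dx = 117.49, dy = -24.75, so the distance is √(dx²+dy²) ≈ 120.07.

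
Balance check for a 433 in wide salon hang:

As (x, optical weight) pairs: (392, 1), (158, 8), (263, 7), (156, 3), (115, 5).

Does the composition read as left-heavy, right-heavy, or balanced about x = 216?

Σw = 1 + 8 + 7 + 3 + 5 = 24.
x-moment: 1·392 + 8·158 + 7·263 + 3·156 + 5·115 = 4540; centroid 4540/24 ≈ 189.17.
Since 189.2 is left of 216, the composition reads left-heavy.

left-heavy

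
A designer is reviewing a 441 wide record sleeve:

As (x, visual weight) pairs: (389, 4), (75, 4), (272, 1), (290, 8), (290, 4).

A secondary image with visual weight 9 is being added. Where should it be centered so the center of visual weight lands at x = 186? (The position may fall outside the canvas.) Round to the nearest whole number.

x ≈ -3

After adding the secondary image, total weight = 4 + 4 + 1 + 8 + 4 + 9 = 30.
x: need Σw·x = 30·186 = 5580. Existing = 4·389 + 4·75 + 1·272 + 8·290 + 4·290 = 5608. Remainder -28 / 9 ≈ -3.11.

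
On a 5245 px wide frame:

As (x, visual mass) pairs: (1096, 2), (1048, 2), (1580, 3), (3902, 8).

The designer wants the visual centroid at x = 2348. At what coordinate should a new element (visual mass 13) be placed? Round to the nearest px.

After adding the new element, total weight = 2 + 2 + 3 + 8 + 13 = 28.
x: target moment 28×2348 = 65744; current 2·1096 + 2·1048 + 3·1580 + 8·3902 = 40244; the new element supplies 25500, so x = 25500/13 ≈ 1961.54.

x ≈ 1962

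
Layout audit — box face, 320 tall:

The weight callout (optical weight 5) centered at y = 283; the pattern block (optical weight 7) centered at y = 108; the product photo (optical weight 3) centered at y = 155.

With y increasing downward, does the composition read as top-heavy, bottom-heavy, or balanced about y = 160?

Total weight = 5 + 7 + 3 = 15.
Σw·y = 5·283 + 7·108 + 3·155 = 2636, so ȳ = 2636/15 ≈ 175.73.
175.7 lies below (larger y than) the midline 160, so the layout is bottom-heavy.

bottom-heavy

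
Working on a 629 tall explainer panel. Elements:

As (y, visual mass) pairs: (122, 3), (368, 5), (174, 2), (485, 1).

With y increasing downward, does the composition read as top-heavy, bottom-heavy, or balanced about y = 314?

Σw = 3 + 5 + 2 + 1 = 11.
y: (3·122 + 5·368 + 2·174 + 1·485) / 11 = 3039 / 11 ≈ 276.27
276.3 vs midline 314 → top-heavy.

top-heavy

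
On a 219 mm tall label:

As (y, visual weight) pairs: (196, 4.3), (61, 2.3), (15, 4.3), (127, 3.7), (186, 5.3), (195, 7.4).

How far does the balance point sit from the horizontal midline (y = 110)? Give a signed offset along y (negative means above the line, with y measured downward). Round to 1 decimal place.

≈ 34.6 mm

Total weight = 4.3 + 2.3 + 4.3 + 3.7 + 5.3 + 7.4 = 27.3.
Σw·y = 3946.3; ȳ = 3946.3/27.3 ≈ 144.55.
Offset from y = 110: 144.55 − 110 ≈ 34.55.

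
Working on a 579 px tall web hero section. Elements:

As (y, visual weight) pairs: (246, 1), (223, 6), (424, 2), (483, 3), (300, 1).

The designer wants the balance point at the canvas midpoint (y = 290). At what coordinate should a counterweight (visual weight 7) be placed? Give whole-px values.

y ≈ 231

After adding the counterweight, total weight = 1 + 6 + 2 + 3 + 1 + 7 = 20.
y: target moment 20×290 = 5800; current 1·246 + 6·223 + 2·424 + 3·483 + 1·300 = 4181; the counterweight supplies 1619, so y = 1619/7 ≈ 231.29.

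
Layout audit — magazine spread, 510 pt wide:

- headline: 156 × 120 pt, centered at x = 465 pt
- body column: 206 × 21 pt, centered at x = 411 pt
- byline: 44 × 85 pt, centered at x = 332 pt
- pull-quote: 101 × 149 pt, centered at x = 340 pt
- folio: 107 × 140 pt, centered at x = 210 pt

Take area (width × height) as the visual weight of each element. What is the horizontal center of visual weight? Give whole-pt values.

Areas: headline 156·120 = 18720, body column 206·21 = 4326, byline 44·85 = 3740, pull-quote 101·149 = 15049, folio 107·140 = 14980. Total weight = 56815.
Σw·x = 18720·465 + 4326·411 + 3740·332 + 15049·340 + 14980·210 = 19986926, so x̄ = 19986926/56815 ≈ 351.79.

x ≈ 352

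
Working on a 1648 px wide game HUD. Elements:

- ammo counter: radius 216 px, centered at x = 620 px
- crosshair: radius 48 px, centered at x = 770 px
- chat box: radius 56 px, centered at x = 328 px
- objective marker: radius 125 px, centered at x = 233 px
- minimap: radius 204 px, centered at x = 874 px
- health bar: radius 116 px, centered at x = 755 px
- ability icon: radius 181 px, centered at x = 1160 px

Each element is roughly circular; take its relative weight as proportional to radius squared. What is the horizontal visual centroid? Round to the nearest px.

Weights ∝ r²: ammo counter 216² = 46656, crosshair 48² = 2304, chat box 56² = 3136, objective marker 125² = 15625, minimap 204² = 41616, health bar 116² = 13456, ability icon 181² = 32761; Σw = 155554.
Σw·x = 46656·620 + 2304·770 + 3136·328 + 15625·233 + 41616·874 + 13456·755 + 32761·1160 = 119904457, so x̄ = 119904457/155554 ≈ 770.82.

x ≈ 771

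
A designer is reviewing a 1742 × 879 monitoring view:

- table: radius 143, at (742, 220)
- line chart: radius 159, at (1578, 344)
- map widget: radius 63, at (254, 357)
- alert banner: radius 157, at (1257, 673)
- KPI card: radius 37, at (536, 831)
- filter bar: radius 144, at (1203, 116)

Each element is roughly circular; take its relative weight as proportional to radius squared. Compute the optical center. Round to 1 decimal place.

Weights ∝ r²: table 143² = 20449, line chart 159² = 25281, map widget 63² = 3969, alert banner 157² = 24649, KPI card 37² = 1369, filter bar 144² = 20736; Σw = 96453.
Σw·x = 20449·742 + 25281·1578 + 3969·254 + 24649·1257 + 1369·536 + 20736·1203 = 112737687, so x̄ = 112737687/96453 ≈ 1168.84.
Σw·y = 20449·220 + 25281·344 + 3969·357 + 24649·673 + 1369·831 + 20736·116 = 34744169, so ȳ = 34744169/96453 ≈ 360.22.

(1168.8, 360.2)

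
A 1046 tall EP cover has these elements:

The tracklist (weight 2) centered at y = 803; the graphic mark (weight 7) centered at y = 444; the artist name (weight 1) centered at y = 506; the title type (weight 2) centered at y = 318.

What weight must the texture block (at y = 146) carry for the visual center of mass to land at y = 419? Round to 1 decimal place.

Existing Σw = 12 (2 + 7 + 1 + 2); existing moment 2·803 + 7·444 + 1·506 + 2·318 = 5856.
Set Σw·y/Σw = 419: (5856 + 146w) = 419·(12 + w).
Rearranging, w·(146 − 419) = 419·12 − 5856 = -828, so w ≈ -828/-273 = 3.03.

w ≈ 3.0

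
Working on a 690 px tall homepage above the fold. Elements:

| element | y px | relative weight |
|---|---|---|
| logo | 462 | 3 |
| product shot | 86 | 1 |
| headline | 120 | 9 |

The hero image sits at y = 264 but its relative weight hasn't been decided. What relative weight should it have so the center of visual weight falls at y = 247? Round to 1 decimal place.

Fixed elements: Σw = 3 + 1 + 9 = 13, Σw·y = 3·462 + 1·86 + 9·120 = 2552.
For the centroid to hit 247: (2552 + w·264) / (13 + w) = 247.
Rearranging, w·(264 − 247) = 247·13 − 2552 = 659, so w ≈ 659/17 = 38.76.

w ≈ 38.8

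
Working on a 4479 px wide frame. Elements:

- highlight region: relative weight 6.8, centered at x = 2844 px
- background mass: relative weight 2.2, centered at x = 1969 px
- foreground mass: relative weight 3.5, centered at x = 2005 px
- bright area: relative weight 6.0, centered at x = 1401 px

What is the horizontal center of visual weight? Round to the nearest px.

Total weight = 6.8 + 2.2 + 3.5 + 6.0 = 18.5.
Σw·x = 6.8·2844 + 2.2·1969 + 3.5·2005 + 6.0·1401 = 39094.5, so x̄ = 39094.5/18.5 ≈ 2113.22.

x ≈ 2113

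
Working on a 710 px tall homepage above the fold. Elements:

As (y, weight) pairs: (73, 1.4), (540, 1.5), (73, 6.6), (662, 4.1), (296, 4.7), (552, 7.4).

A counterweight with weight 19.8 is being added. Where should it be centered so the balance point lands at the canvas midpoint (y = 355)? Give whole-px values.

y ≈ 332

After adding the counterweight, total weight = 1.4 + 1.5 + 6.6 + 4.1 + 4.7 + 7.4 + 19.8 = 45.5.
Along y: (9584.2 + 19.8·y) / 45.5 = 355 (existing moment 1.4·73 + 1.5·540 + 6.6·73 + 4.1·662 + 4.7·296 + 7.4·552 = 9584.2) ⇒ y = (16152.5 − 9584.2) / 19.8 ≈ 331.73.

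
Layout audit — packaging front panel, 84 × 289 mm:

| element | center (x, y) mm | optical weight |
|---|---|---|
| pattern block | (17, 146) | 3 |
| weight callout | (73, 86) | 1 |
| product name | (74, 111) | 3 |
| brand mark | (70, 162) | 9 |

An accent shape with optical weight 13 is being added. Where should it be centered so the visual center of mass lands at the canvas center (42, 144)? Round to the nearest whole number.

After adding the accent shape, total weight = 3 + 1 + 3 + 9 + 13 = 29.
x: target moment 29×42 = 1218; current 3·17 + 1·73 + 3·74 + 9·70 = 976; the accent shape supplies 242, so x = 242/13 ≈ 18.62.
y: target moment 29×144 = 4176; current 3·146 + 1·86 + 3·111 + 9·162 = 2315; the accent shape supplies 1861, so y = 1861/13 ≈ 143.15.

(19, 143)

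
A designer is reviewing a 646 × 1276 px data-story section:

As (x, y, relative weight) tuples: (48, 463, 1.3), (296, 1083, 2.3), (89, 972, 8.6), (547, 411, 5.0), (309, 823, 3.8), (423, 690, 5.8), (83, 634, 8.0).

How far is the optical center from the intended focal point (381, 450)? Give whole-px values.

≈ 319 px

Σw = 1.3 + 2.3 + 8.6 + 5.0 + 3.8 + 5.8 + 8.0 = 34.8.
x: (1.3·48 + 2.3·296 + 8.6·89 + 5.0·547 + 3.8·309 + 5.8·423 + 8.0·83) / 34.8 = 8535.2 / 34.8 ≈ 245.26
y: (1.3·463 + 2.3·1083 + 8.6·972 + 5.0·411 + 3.8·823 + 5.8·690 + 8.0·634) / 34.8 = 25708.4 / 34.8 ≈ 738.75
Relative to (381, 450): Δ = (-135.74, 288.75); |Δ| = √(-135.74² + 288.75²) ≈ 319.06.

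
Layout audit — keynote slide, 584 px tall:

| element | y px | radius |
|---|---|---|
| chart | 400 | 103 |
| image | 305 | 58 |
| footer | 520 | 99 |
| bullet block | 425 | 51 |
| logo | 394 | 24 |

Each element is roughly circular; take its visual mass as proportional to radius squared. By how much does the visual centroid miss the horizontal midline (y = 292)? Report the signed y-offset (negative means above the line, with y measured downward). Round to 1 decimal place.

Weights ∝ r²: chart 103² = 10609, image 58² = 3364, footer 99² = 9801, bullet block 51² = 2601, logo 24² = 576; Σw = 26951.
y: (10609·400 + 3364·305 + 9801·520 + 2601·425 + 576·394) / 26951 = 11698509 / 26951 ≈ 434.07
Difference: 434.07 − 292 ≈ 142.07.

≈ 142.1 px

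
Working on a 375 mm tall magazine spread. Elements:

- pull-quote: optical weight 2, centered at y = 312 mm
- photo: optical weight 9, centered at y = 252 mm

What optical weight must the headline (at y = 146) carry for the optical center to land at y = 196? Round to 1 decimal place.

w ≈ 14.7

Fixed elements: Σw = 2 + 9 = 11, Σw·y = 2·312 + 9·252 = 2892.
Set Σw·y/Σw = 196: (2892 + 146w) = 196·(11 + w).
Rearranging, w·(146 − 196) = 196·11 − 2892 = -736, so w ≈ -736/-50 = 14.72.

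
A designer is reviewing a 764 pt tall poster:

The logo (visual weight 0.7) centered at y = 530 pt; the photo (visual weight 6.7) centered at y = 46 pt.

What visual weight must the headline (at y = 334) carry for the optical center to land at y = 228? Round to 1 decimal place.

w ≈ 9.5

Fixed elements: Σw = 0.7 + 6.7 = 7.4, Σw·y = 0.7·530 + 6.7·46 = 679.2.
For the centroid to hit 228: (679.2 + w·334) / (7.4 + w) = 228.
Rearranging, w·(334 − 228) = 228·7.4 − 679.2 = 1008.0, so w ≈ 1008.0/106 = 9.51.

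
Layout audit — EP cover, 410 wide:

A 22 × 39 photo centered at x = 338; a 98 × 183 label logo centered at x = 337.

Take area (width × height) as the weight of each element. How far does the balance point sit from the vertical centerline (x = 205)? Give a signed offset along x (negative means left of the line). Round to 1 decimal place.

Areas: photo 22·39 = 858, label logo 98·183 = 17934. Total weight = 18792.
x: (858·338 + 17934·337) / 18792 = 6333762 / 18792 ≈ 337.05
Difference: 337.05 − 205 ≈ 132.05.

≈ 132.0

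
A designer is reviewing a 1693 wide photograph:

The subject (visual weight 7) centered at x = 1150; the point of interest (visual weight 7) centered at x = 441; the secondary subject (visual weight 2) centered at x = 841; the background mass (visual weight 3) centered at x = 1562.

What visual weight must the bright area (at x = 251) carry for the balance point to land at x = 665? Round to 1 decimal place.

Fixed elements: Σw = 7 + 7 + 2 + 3 = 19, Σw·x = 7·1150 + 7·441 + 2·841 + 3·1562 = 17505.
For the centroid to hit 665: (17505 + w·251) / (19 + w) = 665.
Rearranging, w·(251 − 665) = 665·19 − 17505 = -4870, so w ≈ -4870/-414 = 11.76.

w ≈ 11.8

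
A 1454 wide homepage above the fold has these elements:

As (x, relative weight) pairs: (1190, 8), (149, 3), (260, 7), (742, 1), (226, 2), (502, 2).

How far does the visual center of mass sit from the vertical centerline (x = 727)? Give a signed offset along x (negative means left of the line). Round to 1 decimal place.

Weights sum to 8 + 3 + 7 + 1 + 2 + 2 = 23.
Σw·x = 13985; x̄ = 13985/23 ≈ 608.04.
Difference: 608.04 − 727 ≈ -118.96.

≈ -119.0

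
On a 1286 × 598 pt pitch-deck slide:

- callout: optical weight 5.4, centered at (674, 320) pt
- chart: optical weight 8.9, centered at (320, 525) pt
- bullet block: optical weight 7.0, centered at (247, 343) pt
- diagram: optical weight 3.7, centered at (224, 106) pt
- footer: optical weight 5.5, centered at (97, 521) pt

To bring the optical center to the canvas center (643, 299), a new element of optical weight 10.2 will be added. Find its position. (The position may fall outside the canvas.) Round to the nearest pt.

(1627, 11)

After adding the new element, total weight = 5.4 + 8.9 + 7.0 + 3.7 + 5.5 + 10.2 = 40.7.
x: target moment 40.7×643 = 26170.1; current 5.4·674 + 8.9·320 + 7.0·247 + 3.7·224 + 5.5·97 = 9578.9; the new element supplies 16591.2, so x = 16591.2/10.2 ≈ 1626.59.
y: target moment 40.7×299 = 12169.3; current 5.4·320 + 8.9·525 + 7.0·343 + 3.7·106 + 5.5·521 = 12059.2; the new element supplies 110.1, so y = 110.1/10.2 ≈ 10.79.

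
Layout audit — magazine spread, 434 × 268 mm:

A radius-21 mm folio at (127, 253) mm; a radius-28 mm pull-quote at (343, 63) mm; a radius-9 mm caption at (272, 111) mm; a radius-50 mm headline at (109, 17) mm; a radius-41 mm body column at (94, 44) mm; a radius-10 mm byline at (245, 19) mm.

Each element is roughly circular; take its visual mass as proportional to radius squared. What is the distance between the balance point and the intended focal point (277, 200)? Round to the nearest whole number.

Weights ∝ r²: folio 21² = 441, pull-quote 28² = 784, caption 9² = 81, headline 50² = 2500, body column 41² = 1681, byline 10² = 100; Σw = 5587.
Σw·x = 441·127 + 784·343 + 81·272 + 2500·109 + 1681·94 + 100·245 = 801965, so x̄ = 801965/5587 ≈ 143.54.
Σw·y = 441·253 + 784·63 + 81·111 + 2500·17 + 1681·44 + 100·19 = 288320, so ȳ = 288320/5587 ≈ 51.61.
Relative to (277, 200): Δ = (-133.46, -148.39); |Δ| = √(-133.46² + -148.39²) ≈ 199.58.

≈ 200 mm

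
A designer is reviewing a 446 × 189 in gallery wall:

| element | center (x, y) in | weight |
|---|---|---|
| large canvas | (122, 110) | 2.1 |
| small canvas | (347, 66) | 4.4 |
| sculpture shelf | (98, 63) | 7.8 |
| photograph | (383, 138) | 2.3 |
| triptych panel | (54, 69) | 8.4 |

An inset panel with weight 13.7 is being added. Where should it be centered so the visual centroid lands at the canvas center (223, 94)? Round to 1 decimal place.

New total weight: (2.1 + 4.4 + 7.8 + 2.3 + 8.4) + 13.7 = 38.7.
x: target moment 38.7×223 = 8630.1; current 2.1·122 + 4.4·347 + 7.8·98 + 2.3·383 + 8.4·54 = 3881.9; the inset panel supplies 4748.2, so x = 4748.2/13.7 ≈ 346.58.
y: target moment 38.7×94 = 3637.8; current 2.1·110 + 4.4·66 + 7.8·63 + 2.3·138 + 8.4·69 = 1909.8; the inset panel supplies 1728.0, so y = 1728.0/13.7 ≈ 126.13.

(346.6, 126.1)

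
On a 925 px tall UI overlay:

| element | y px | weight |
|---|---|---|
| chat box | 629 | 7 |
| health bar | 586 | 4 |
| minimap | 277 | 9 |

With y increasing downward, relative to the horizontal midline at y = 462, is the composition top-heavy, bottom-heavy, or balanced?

balanced

Σw = 7 + 4 + 9 = 20.
Σw·y = 7·629 + 4·586 + 9·277 = 9240, so ȳ = 9240/20 ≈ 462.00.
The centroid 462.00 matches the midline at 462, so the layout is balanced.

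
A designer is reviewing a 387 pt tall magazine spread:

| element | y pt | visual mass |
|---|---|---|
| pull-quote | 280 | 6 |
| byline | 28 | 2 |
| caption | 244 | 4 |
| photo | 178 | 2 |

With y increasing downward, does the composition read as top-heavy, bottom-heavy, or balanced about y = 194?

bottom-heavy

Weights sum to 6 + 2 + 4 + 2 = 14.
y-moment: 6·280 + 2·28 + 4·244 + 2·178 = 3068; centroid 3068/14 ≈ 219.14.
Since 219.1 is below (larger y than) 194, the composition reads bottom-heavy.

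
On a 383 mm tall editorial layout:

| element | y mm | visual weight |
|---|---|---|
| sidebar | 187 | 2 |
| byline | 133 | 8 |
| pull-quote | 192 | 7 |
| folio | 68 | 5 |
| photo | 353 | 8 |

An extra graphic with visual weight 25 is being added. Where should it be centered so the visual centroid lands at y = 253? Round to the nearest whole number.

After adding the extra graphic, total weight = 2 + 8 + 7 + 5 + 8 + 25 = 55.
Along y: (5946 + 25·y) / 55 = 253 (existing moment 2·187 + 8·133 + 7·192 + 5·68 + 8·353 = 5946) ⇒ y = (13915 − 5946) / 25 ≈ 318.76.

y ≈ 319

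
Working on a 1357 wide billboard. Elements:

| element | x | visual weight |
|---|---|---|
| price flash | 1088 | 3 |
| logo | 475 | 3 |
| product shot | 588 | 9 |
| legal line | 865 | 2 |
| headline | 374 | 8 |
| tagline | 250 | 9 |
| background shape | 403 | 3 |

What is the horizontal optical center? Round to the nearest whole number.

Weights sum to 3 + 3 + 9 + 2 + 8 + 9 + 3 = 37.
Σw·x = 18162; x̄ = 18162/37 ≈ 490.86.

x ≈ 491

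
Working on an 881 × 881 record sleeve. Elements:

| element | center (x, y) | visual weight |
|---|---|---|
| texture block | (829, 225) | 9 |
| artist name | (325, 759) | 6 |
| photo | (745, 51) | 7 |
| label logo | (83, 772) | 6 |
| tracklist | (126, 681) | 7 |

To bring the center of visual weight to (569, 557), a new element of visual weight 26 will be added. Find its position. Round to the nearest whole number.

(719, 679)

After adding the new element, total weight = 9 + 6 + 7 + 6 + 7 + 26 = 61.
x: need Σw·x = 61·569 = 34709. Existing = 9·829 + 6·325 + 7·745 + 6·83 + 7·126 = 16006. Remainder 18703 / 26 ≈ 719.35.
y: need Σw·y = 61·557 = 33977. Existing = 9·225 + 6·759 + 7·51 + 6·772 + 7·681 = 16335. Remainder 17642 / 26 ≈ 678.54.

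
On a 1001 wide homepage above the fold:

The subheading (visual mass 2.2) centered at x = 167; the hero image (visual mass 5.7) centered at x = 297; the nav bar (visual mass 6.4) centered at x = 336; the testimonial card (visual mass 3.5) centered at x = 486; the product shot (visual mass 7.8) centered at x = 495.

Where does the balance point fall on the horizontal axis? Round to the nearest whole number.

x ≈ 382

Total weight = 2.2 + 5.7 + 6.4 + 3.5 + 7.8 = 25.6.
x: (2.2·167 + 5.7·297 + 6.4·336 + 3.5·486 + 7.8·495) / 25.6 = 9772.7 / 25.6 ≈ 381.75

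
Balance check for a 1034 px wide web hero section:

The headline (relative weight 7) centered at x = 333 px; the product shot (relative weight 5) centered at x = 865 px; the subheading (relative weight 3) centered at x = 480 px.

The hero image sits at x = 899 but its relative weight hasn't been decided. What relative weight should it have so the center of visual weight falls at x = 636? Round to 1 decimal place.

w ≈ 5.5

Known weights sum to 7 + 5 + 3 = 15; their moment is 7·333 + 5·865 + 3·480 = 8096.
For the centroid to hit 636: (8096 + w·899) / (15 + w) = 636.
So w = (636·15 − 8096)/(899 − 636) = 1444/263 ≈ 5.49.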